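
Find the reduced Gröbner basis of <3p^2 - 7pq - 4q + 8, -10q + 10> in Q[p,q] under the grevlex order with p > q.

Buchberger's algorithm terminates because the ascending chain of leading-term ideals stabilizes.

f_1 = 3p^2 - 7pq - 4q + 8, LT = p^2.
f_2 = -10q + 10, LT = q.

The S-polynomials (S(f_1,f_2)) all reduce to 0 modulo the current basis, so we have a Gröbner basis.

G = {p^2 - 7/3p + 4/3, q - 1}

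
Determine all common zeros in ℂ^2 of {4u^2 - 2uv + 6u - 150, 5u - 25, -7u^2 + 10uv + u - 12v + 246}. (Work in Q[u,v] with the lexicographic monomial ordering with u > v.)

Compute a lex Gröbner basis by Buchberger's algorithm.
f_1 = 4u^2 - 2uv + 6u - 150, LT = u^2.
f_2 = 5u - 25, LT = u.
f_3 = -7u^2 + 10uv + u - 12v + 246, LT = u^2.

S(f_1,f_2): lcm = u^2. S = -1/2uv + 13/2u - 75/2.
  leading term uv: subtract (-1/10v)·f_2 from -1/2uv + 13/2u - 75/2 → 13/2u - 5/2v - 75/2
  leading term u: subtract (13/10)·f_2 from 13/2u - 5/2v - 75/2 → -5/2v - 5
  leading term v: no divisor's leading term divides it; move -5/2v to the remainder.
  leading term 1: no divisor's leading term divides it; move -5 to the remainder.
  remainder -5/2v - 5 ≠ 0; add h_4 = -5/2v - 5 to the basis.

The other S-polynomials (S(f_1,f_3), S(f_2,f_3), S(f_1,h_4), S(f_2,h_4), S(f_3,h_4)) all reduce to 0 modulo the current basis, so we have a Gröbner basis.
Inter-reduce: drop elements whose leading term is divisible by another's, tail-reduce, and make monic.
Reduced Gröbner basis: {u - 5, v + 2}.

The lex basis is triangular: the last element involves only v. Solving v + 2 = 0 gives v ∈ {-2}; substituting each value into the earlier elements determines the remaining variables.
  v = -2: the earlier basis element becomes u - 5 = 0, giving u = 5 — point (5, -2).
Each listed point satisfies every original equation (direct substitution).

{(5, -2)}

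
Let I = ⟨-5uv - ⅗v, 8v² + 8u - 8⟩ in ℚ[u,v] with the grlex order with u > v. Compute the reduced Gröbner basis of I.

G = {u² - 22/25u - 3/25, uv + 3/25v, v² + u - 1}

f_1 = -5uv - ⅗v, LT = uv.
f_2 = 8v² + 8u - 8, LT = v².

S(f_1,f_2): lcm = uv². S = -u² + 3/25v² + u.
  leading term u²: no divisor's leading term divides it; move -u² to the remainder.
  leading term v²: subtract (3/200)·f_2 from 3/25v² + u → 22/25u + 3/25
  leading term u: no divisor's leading term divides it; move 22/25u to the remainder.
  leading term 1: no divisor's leading term divides it; move 3/25 to the remainder.
  remainder -u² + 22/25u + 3/25 ≠ 0; add g_3 = -u² + 22/25u + 3/25 to the basis.

The other S-polynomials (S(f_1,g_3), S(f_2,g_3)) all reduce to 0 modulo the current basis, so we have a Gröbner basis.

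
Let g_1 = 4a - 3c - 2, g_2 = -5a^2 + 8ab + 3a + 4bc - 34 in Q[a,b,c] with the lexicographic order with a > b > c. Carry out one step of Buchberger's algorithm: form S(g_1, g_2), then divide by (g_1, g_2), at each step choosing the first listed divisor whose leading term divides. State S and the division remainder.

S(g_1, g_2) = 8/5ab - 3/4ac + 1/10a + 4/5bc - 34/5; remainder on division = 2bc + 4/5b - 9/16c^2 - 3/10c - 27/4.

lcm(LM(g_1), LM(g_2)) = a^2.
S = (lcm/LT(g_1))·g_1 − (lcm/LT(g_2))·g_2 = 8/5ab - 3/4ac + 1/10a + 4/5bc - 34/5.
Reduce S modulo (g_1, g_2) in that order:
  leading term ab: subtract (2/5b)·g_1 from 8/5ab - 3/4ac + 1/10a + 4/5bc - 34/5 → -3/4ac + 1/10a + 2bc + 4/5b - 34/5
  leading term ac: subtract (-3/16c)·g_1 from -3/4ac + 1/10a + 2bc + 4/5b - 34/5 → 1/10a + 2bc + 4/5b - 9/16c^2 - 3/8c - 34/5
  leading term a: subtract (1/40)·g_1 from 1/10a + 2bc + 4/5b - 9/16c^2 - 3/8c - 34/5 → 2bc + 4/5b - 9/16c^2 - 3/10c - 27/4
  leading term bc: no divisor's leading term divides it; move 2bc to the remainder.
  leading term b: no divisor's leading term divides it; move 4/5b to the remainder.
  leading term c^2: no divisor's leading term divides it; move -9/16c^2 to the remainder.
  leading term c: no divisor's leading term divides it; move -3/10c to the remainder.
  leading term 1: no divisor's leading term divides it; move -27/4 to the remainder.
The remainder 2bc + 4/5b - 9/16c^2 - 3/10c - 27/4 is nonzero, so it would be added as the next basis element.
This is the inner loop of Buchberger's algorithm — each nonzero remainder becomes a new basis element.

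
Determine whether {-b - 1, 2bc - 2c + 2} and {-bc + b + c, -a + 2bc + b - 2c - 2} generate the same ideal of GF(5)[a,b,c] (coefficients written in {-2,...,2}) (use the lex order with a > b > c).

No, the ideals differ.

For a fixed monomial order, each ideal has a unique reduced Gröbner basis; comparing bases decides equality.
Buchberger on the first generating set:
f_1 = -b - 1, LT = b.
f_2 = 2bc - 2c + 2, LT = bc.

S(f_1,f_2): lcm = bc. S = 2c - 1.
  leading term c: no divisor's leading term divides it; move 2c to the remainder.
  leading term 1: no divisor's leading term divides it; move -1 to the remainder.
  remainder 2c - 1 ≠ 0; add g_3 = 2c - 1 to the basis.

The other S-polynomials (S(f_1,g_3), S(f_2,g_3)) all reduce to 0 modulo the current basis, so we have a Gröbner basis.
Inter-reduce: drop elements whose leading term is divisible by another's, tail-reduce, and make monic.
Reduced Gröbner basis: {b + 1, c + 2}.

Buchberger on the second generating set:
h_1 = -bc + b + c, LT = bc.
h_2 = -a + 2bc + b - 2c - 2, LT = a.

The S-polynomials (S(h_1,h_2)) all reduce to 0 modulo the current basis, so we have a Gröbner basis.
Inter-reduce: drop elements whose leading term is divisible by another's, tail-reduce, and make monic.
Reduced Gröbner basis: {a + 2b + 2, bc - b - c}.

These differ, so the ideals are not equal.
The same test decides containment: I ⊆ J iff every generator of I reduces to 0 modulo a Gröbner basis of J.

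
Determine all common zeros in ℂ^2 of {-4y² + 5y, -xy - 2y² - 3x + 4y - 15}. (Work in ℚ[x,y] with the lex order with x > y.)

Compute a lex Gröbner basis by Buchberger's algorithm.
f_1 = -4y² + 5y, LT = y².
f_2 = -xy - 3x - 2y² + 4y - 15, LT = xy.

S(f_1,f_2): lcm = xy². S = -17/4xy - 2y³ + 4y² - 15y.
  leading term xy: subtract (17/4)·f_2 from -17/4xy - 2y³ + 4y² - 15y → 51/4x - 2y³ + 25/2y² - 32y + 255/4
  leading term x: no divisor's leading term divides it; move 51/4x to the remainder.
  leading term y³: subtract (½y)·f_1 from -2y³ + 25/2y² - 32y + 255/4 → 10y² - 32y + 255/4
  leading term y²: subtract (-5/2)·f_1 from 10y² - 32y + 255/4 → -39/2y + 255/4
  leading term y: no divisor's leading term divides it; move -39/2y to the remainder.
  leading term 1: no divisor's leading term divides it; move 255/4 to the remainder.
  remainder 51/4x - 39/2y + 255/4 ≠ 0; add h_3 = 51/4x - 39/2y + 255/4 to the basis.

The other S-polynomials (S(f_1,h_3), S(f_2,h_3)) all reduce to 0 modulo the current basis, so we have a Gröbner basis.
Inter-reduce: drop elements whose leading term is divisible by another's, tail-reduce, and make monic.
Reduced Gröbner basis: {x - 26/17y + 5, y² - 5/4y}.

From the last basis element, y² - 5/4y = 0, so y takes values in {0, 5/4}. Each choice, substituted upward through the basis, yields the corresponding point(s) of the solution set.
  y = 0: the earlier basis element becomes x + 5 = 0, giving x = -5 — point (-5, 0).
  y = 5/4: the earlier basis element becomes x + 105/34 = 0, giving x = -105/34 — point (-105/34, 5/4).
Substituting each solution back into the original system confirms all equations vanish.

{(-5, 0), (-105/34, 5/4)}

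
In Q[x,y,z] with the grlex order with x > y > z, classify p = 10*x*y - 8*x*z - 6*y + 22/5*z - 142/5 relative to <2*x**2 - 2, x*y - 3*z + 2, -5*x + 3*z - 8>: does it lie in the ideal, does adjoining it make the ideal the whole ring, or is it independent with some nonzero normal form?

First compute the reduced Gröbner basis of I by Buchberger's algorithm.
f_1 = 2*x**2 - 2, LT = x**2.
f_2 = x*y - 3*z + 2, LT = x*y.
f_3 = -5*x + 3*z - 8, LT = x.

S(f_1,f_2): lcm = x**2*y. S = 3*x*z - 2*x - y.
  leading term x*z: subtract (-3/5*z)·f_3 from 3*x*z - 2*x - y → 9/5*z**2 - 2*x - y - 24/5*z
  leading term z**2: no divisor's leading term divides it; move 9/5*z**2 to the remainder.
  leading term x: subtract (2/5)·f_3 from -2*x - y - 24/5*z → -y - 6*z + 16/5
  leading term y: no divisor's leading term divides it; move -y to the remainder.
  leading term z: no divisor's leading term divides it; move -6*z to the remainder.
  leading term 1: no divisor's leading term divides it; move 16/5 to the remainder.
  remainder 9/5*z**2 - y - 6*z + 16/5 ≠ 0; add h_4 = 9/5*z**2 - y - 6*z + 16/5 to the basis.

S(f_1,f_3): lcm = x**2. S = 3/5*x*z - 8/5*x - 1.
  leading term x*z: subtract (-3/25*z)·f_3 from 3/5*x*z - 8/5*x - 1 → 9/25*z**2 - 8/5*x - 24/25*z - 1
  leading term z**2: subtract (1/5)·h_4 from 9/25*z**2 - 8/5*x - 24/25*z - 1 → -8/5*x + 1/5*y + 6/25*z - 41/25
  leading term x: subtract (8/25)·f_3 from -8/5*x + 1/5*y + 6/25*z - 41/25 → 1/5*y - 18/25*z + 23/25
  leading term y: no divisor's leading term divides it; move 1/5*y to the remainder.
  leading term z: no divisor's leading term divides it; move -18/25*z to the remainder.
  leading term 1: no divisor's leading term divides it; move 23/25 to the remainder.
  remainder 1/5*y - 18/25*z + 23/25 ≠ 0; add h_5 = 1/5*y - 18/25*z + 23/25 to the basis.

The other S-polynomials (S(f_2,f_3), S(f_1,h_4), S(f_2,h_4), S(f_3,h_4), S(f_1,h_5), S(f_2,h_5), S(f_3,h_5), S(h_4,h_5)) all reduce to 0 modulo the current basis, so we have a Gröbner basis.
Inter-reduce: drop elements whose leading term is divisible by another's, tail-reduce, and make monic.
Reduced Gröbner basis: {z**2 - 16/3*z + 13/3, x - 3/5*z + 8/5, y - 18/5*z + 23/5}.
Label its elements g_1 = z**2 - 16/3*z + 13/3, g_2 = x - 3/5*z + 8/5, g_3 = y - 18/5*z + 23/5.

Reduce p = 10*x*y - 8*x*z - 6*y + 22/5*z - 142/5 modulo G:
  leading term x*y: subtract (10*y)·g_2 from 10*x*y - 8*x*z - 6*y + 22/5*z - 142/5 → -8*x*z + 6*y*z - 22*y + 22/5*z - 142/5
  leading term x*z: subtract (-8*z)·g_2 from -8*x*z + 6*y*z - 22*y + 22/5*z - 142/5 → 6*y*z - 24/5*z**2 - 22*y + 86/5*z - 142/5
  leading term y*z: subtract (6*z)·g_3 from 6*y*z - 24/5*z**2 - 22*y + 86/5*z - 142/5 → 84/5*z**2 - 22*y - 52/5*z - 142/5
  leading term z**2: subtract (84/5)·g_1 from 84/5*z**2 - 22*y - 52/5*z - 142/5 → -22*y + 396/5*z - 506/5
  leading term y: subtract (-22)·g_3 from -22*y + 396/5*z - 506/5 → 0
  normal form = 0.
Since the normal form is 0, p ∈ I.

Ideal membership is decidable via reduction modulo a Gröbner basis.

10*x*y - 8*x*z - 6*y + 22/5*z - 142/5 lies in I (it reduces to 0).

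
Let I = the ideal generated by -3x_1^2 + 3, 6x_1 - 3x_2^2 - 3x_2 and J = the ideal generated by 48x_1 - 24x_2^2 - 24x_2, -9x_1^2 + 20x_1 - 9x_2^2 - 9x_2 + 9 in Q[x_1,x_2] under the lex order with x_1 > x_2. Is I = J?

Equality of ideals is decidable: compute both reduced Gröbner bases (unique for the ordering) and check whether they agree.
Buchberger on the first generating set:
f_1 = -3x_1^2 + 3, LT = x_1^2.
f_2 = 6x_1 - 3x_2^2 - 3x_2, LT = x_1.

S(f_1,f_2): lcm = x_1^2. S = 1/2x_1x_2^2 + 1/2x_1x_2 - 1.
  leading term x_1x_2^2: subtract (1/12x_2^2)·f_2 from 1/2x_1x_2^2 + 1/2x_1x_2 - 1 → 1/2x_1x_2 + 1/4x_2^4 + 1/4x_2^3 - 1
  leading term x_1x_2: subtract (1/12x_2)·f_2 from 1/2x_1x_2 + 1/4x_2^4 + 1/4x_2^3 - 1 → 1/4x_2^4 + 1/2x_2^3 + 1/4x_2^2 - 1
  leading term x_2^4: no divisor's leading term divides it; move 1/4x_2^4 to the remainder.
  leading term x_2^3: no divisor's leading term divides it; move 1/2x_2^3 to the remainder.
  leading term x_2^2: no divisor's leading term divides it; move 1/4x_2^2 to the remainder.
  leading term 1: no divisor's leading term divides it; move -1 to the remainder.
  remainder 1/4x_2^4 + 1/2x_2^3 + 1/4x_2^2 - 1 ≠ 0; add g_3 = 1/4x_2^4 + 1/2x_2^3 + 1/4x_2^2 - 1 to the basis.

The other S-polynomials (S(f_1,g_3), S(f_2,g_3)) all reduce to 0 modulo the current basis, so we have a Gröbner basis.
Inter-reduce: drop elements whose leading term is divisible by another's, tail-reduce, and make monic.
Reduced Gröbner basis: {x_1 - 1/2x_2^2 - 1/2x_2, x_2^4 + 2x_2^3 + x_2^2 - 4}.

Buchberger on the second generating set:
h_1 = 48x_1 - 24x_2^2 - 24x_2, LT = x_1.
h_2 = -9x_1^2 + 20x_1 - 9x_2^2 - 9x_2 + 9, LT = x_1^2.

S(h_1,h_2): lcm = x_1^2. S = -1/2x_1x_2^2 - 1/2x_1x_2 + 20/9x_1 - x_2^2 - x_2 + 1.
  leading term x_1x_2^2: subtract (-1/96x_2^2)·h_1 from -1/2x_1x_2^2 - 1/2x_1x_2 + 20/9x_1 - x_2^2 - x_2 + 1 → -1/2x_1x_2 + 20/9x_1 - 1/4x_2^4 - 1/4x_2^3 - x_2^2 - x_2 + 1
  leading term x_1x_2: subtract (-1/96x_2)·h_1 from -1/2x_1x_2 + 20/9x_1 - 1/4x_2^4 - 1/4x_2^3 - x_2^2 - x_2 + 1 → 20/9x_1 - 1/4x_2^4 - 1/2x_2^3 - 5/4x_2^2 - x_2 + 1
  leading term x_1: subtract (5/108)·h_1 from 20/9x_1 - 1/4x_2^4 - 1/2x_2^3 - 5/4x_2^2 - x_2 + 1 → -1/4x_2^4 - 1/2x_2^3 - 5/36x_2^2 + 1/9x_2 + 1
  leading term x_2^4: no divisor's leading term divides it; move -1/4x_2^4 to the remainder.
  leading term x_2^3: no divisor's leading term divides it; move -1/2x_2^3 to the remainder.
  leading term x_2^2: no divisor's leading term divides it; move -5/36x_2^2 to the remainder.
  leading term x_2: no divisor's leading term divides it; move 1/9x_2 to the remainder.
  leading term 1: no divisor's leading term divides it; move 1 to the remainder.
  remainder -1/4x_2^4 - 1/2x_2^3 - 5/36x_2^2 + 1/9x_2 + 1 ≠ 0; add k_3 = -1/4x_2^4 - 1/2x_2^3 - 5/36x_2^2 + 1/9x_2 + 1 to the basis.

The other S-polynomials (S(h_1,k_3), S(h_2,k_3)) all reduce to 0 modulo the current basis, so we have a Gröbner basis.
Inter-reduce: drop elements whose leading term is divisible by another's, tail-reduce, and make monic.
Reduced Gröbner basis: {x_1 - 1/2x_2^2 - 1/2x_2, x_2^4 + 2x_2^3 + 5/9x_2^2 - 4/9x_2 - 4}.

The bases are distinct; the ideals are different.

No, the ideals differ.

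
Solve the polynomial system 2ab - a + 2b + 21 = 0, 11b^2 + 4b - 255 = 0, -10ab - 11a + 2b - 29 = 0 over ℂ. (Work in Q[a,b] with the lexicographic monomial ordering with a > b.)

{(1, -5)}

Compute a lex Gröbner basis by Buchberger's algorithm.
f_1 = 2ab - a + 2b + 21, LT = ab.
f_2 = 11b^2 + 4b - 255, LT = b^2.
f_3 = -10ab - 11a + 2b - 29, LT = ab.

S(f_1,f_2): lcm = ab^2. S = -19/22ab + 255/11a + b^2 + 21/2b.
  reduce S modulo (f_1, f_2, f_3):
  remainder 91/4a + 11b + 129/4 ≠ 0; add h_4 = 91/4a + 11b + 129/4 to the basis.

S(f_1,f_3): lcm = ab. S = -8/5a + 6/5b + 38/5.
  reduce S modulo (f_1, f_2, f_3, h_4):
  remainder 898/455b + 898/91 ≠ 0; add h_5 = 898/455b + 898/91 to the basis.

The other S-polynomials (S(f_2,f_3), S(f_1,h_4), S(f_2,h_4), S(f_3,h_4), S(f_1,h_5), S(f_2,h_5), S(f_3,h_5), S(h_4,h_5)) all reduce to 0 modulo the current basis, so we have a Gröbner basis.
Inter-reduce: drop elements whose leading term is divisible by another's, tail-reduce, and make monic.
Reduced Gröbner basis: {a - 1, b + 5}.

Since the basis is lex-ordered, b + 5 is univariate in b. Its roots are {-5}. Back-substituting each root into the other basis elements fixes the other coordinates.
  b = -5: the earlier basis element becomes a - 1 = 0, giving a = 1 — point (1, -5).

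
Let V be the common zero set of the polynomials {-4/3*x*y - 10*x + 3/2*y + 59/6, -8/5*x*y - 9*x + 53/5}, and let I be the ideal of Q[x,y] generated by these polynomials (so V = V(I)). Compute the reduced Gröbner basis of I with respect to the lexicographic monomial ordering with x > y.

G = {x - 3/5*y - 2/5, y**2 + 151/24*y - 175/24}

f_1 = -4/3*x*y - 10*x + 3/2*y + 59/6, LT = x*y.
f_2 = -8/5*x*y - 9*x + 53/5, LT = x*y.

S(f_1,f_2): lcm = x*y. S = 15/8*x - 9/8*y - 3/4.
  reduce S modulo (f_1, f_2):
  remainder 15/8*x - 9/8*y - 3/4 ≠ 0; add g_3 = 15/8*x - 9/8*y - 3/4 to the basis.

S(f_1,g_3): lcm = x*y. S = 15/2*x + 3/5*y**2 - 29/40*y - 59/8.
  reduce S modulo (f_1, f_2, g_3):
  remainder 3/5*y**2 + 151/40*y - 35/8 ≠ 0; add g_4 = 3/5*y**2 + 151/40*y - 35/8 to the basis.

The other S-polynomials (S(f_2,g_3), S(f_1,g_4), S(f_2,g_4), S(g_3,g_4)) all reduce to 0 modulo the current basis, so we have a Gröbner basis.
Inter-reduce: drop elements whose leading term is divisible by another's, tail-reduce, and make monic.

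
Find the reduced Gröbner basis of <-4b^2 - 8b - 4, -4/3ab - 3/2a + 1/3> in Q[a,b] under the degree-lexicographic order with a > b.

f_1 = -4b^2 - 8b - 4, LT = b^2.
f_2 = -4/3ab - 3/2a + 1/3, LT = ab.

S(f_1,f_2): lcm = ab^2. S = 7/8ab + a + 1/4b.
  leading term ab: subtract (-21/32)·f_2 from 7/8ab + a + 1/4b → 1/64a + 1/4b + 7/32
  leading term a: no divisor's leading term divides it; move 1/64a to the remainder.
  leading term b: no divisor's leading term divides it; move 1/4b to the remainder.
  leading term 1: no divisor's leading term divides it; move 7/32 to the remainder.
  remainder 1/64a + 1/4b + 7/32 ≠ 0; add g_3 = 1/64a + 1/4b + 7/32 to the basis.

The other S-polynomials (S(f_1,g_3), S(f_2,g_3)) all reduce to 0 modulo the current basis, so we have a Gröbner basis.
Inter-reduce: drop elements whose leading term is divisible by another's, tail-reduce, and make monic.

G = {b^2 + 2b + 1, a + 16b + 14}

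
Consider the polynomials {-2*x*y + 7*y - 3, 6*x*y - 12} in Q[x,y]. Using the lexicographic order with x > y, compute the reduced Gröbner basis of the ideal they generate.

G = {x - 2, y - 1}

f_1 = -2*x*y + 7*y - 3, LT = x*y.
f_2 = 6*x*y - 12, LT = x*y.

S(f_1,f_2): lcm = x*y. S = -7/2*y + 7/2.
  reduce S modulo (f_1, f_2):
  remainder -7/2*y + 7/2 ≠ 0; add g_3 = -7/2*y + 7/2 to the basis.

S(f_1,g_3): lcm = x*y. S = x - 7/2*y + 3/2.
  reduce S modulo (f_1, f_2, g_3):
  remainder x - 2 ≠ 0; add g_4 = x - 2 to the basis.

The other S-polynomials (S(f_2,g_3), S(f_1,g_4), S(f_2,g_4), S(g_3,g_4)) all reduce to 0 modulo the current basis, so we have a Gröbner basis.
Inter-reduce: drop elements whose leading term is divisible by another's, tail-reduce, and make monic.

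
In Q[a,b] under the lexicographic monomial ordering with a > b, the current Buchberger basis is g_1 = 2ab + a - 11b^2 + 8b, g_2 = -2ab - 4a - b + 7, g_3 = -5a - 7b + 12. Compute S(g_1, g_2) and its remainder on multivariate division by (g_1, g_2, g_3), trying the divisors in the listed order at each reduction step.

lcm(LM(g_1), LM(g_2)) = ab.
S = (lcm/LT(g_1))·g_1 − (lcm/LT(g_2))·g_2 = -3/2a - 11/2b^2 + 7/2b + 7/2.
Reduce S modulo (g_1, g_2, g_3) in that order:
  leading term a: subtract (3/10)·g_3 from -3/2a - 11/2b^2 + 7/2b + 7/2 → -11/2b^2 + 28/5b - 1/10
  leading term b^2: no divisor's leading term divides it; move -11/2b^2 to the remainder.
  leading term b: no divisor's leading term divides it; move 28/5b to the remainder.
  leading term 1: no divisor's leading term divides it; move -1/10 to the remainder.
The remainder -11/2b^2 + 28/5b - 1/10 is nonzero, so it would be added as the next basis element.
An S-polynomial is built so that the two leading terms cancel; whether anything survives reduction is exactly the Gröbner-basis criterion.

S(g_1, g_2) = -3/2a - 11/2b^2 + 7/2b + 7/2; remainder on division = -11/2b^2 + 28/5b - 1/10.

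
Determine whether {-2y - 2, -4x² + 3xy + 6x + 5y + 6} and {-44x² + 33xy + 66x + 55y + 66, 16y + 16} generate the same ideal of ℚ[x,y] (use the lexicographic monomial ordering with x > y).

Two ideals are equal iff their reduced Gröbner bases coincide (the reduced basis is unique for a fixed ordering).
Buchberger on the first generating set:
f_1 = -2y - 2, LT = y.
f_2 = -4x² + 3xy + 6x + 5y + 6, LT = x².

The S-polynomials (S(f_1,f_2)) all reduce to 0 modulo the current basis, so we have a Gröbner basis.
Inter-reduce: drop elements whose leading term is divisible by another's, tail-reduce, and make monic.
Reduced Gröbner basis: {x² - ¾x - ¼, y + 1}.

Buchberger on the second generating set:
h_1 = -44x² + 33xy + 66x + 55y + 66, LT = x².
h_2 = 16y + 16, LT = y.

The S-polynomials (S(h_1,h_2)) all reduce to 0 modulo the current basis, so we have a Gröbner basis.
Inter-reduce: drop elements whose leading term is divisible by another's, tail-reduce, and make monic.
Reduced Gröbner basis: {x² - ¾x - ¼, y + 1}.

These coincide, so the ideals are equal.

Yes, the ideals are equal.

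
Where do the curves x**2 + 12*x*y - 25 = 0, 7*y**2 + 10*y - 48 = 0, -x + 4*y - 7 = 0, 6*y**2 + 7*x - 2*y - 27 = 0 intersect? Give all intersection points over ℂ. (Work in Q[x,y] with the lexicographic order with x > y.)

Compute a lex Gröbner basis by Buchberger's algorithm.
f_1 = x**2 + 12*x*y - 25, LT = x**2.
f_2 = 7*y**2 + 10*y - 48, LT = y**2.
f_3 = -x + 4*y - 7, LT = x.
f_4 = 7*x + 6*y**2 - 2*y - 27, LT = x.

S(f_1,f_3): lcm = x**2. S = 16*x*y - 7*x - 25.
  leading term x*y: subtract (-16*y)·f_3 from 16*x*y - 7*x - 25 → -7*x + 64*y**2 - 112*y - 25
  leading term x: subtract (7)·f_3 from -7*x + 64*y**2 - 112*y - 25 → 64*y**2 - 140*y + 24
  leading term y**2: subtract (64/7)·f_2 from 64*y**2 - 140*y + 24 → -1620/7*y + 3240/7
  leading term y: no divisor's leading term divides it; move -1620/7*y to the remainder.
  leading term 1: no divisor's leading term divides it; move 3240/7 to the remainder.
  remainder -1620/7*y + 3240/7 ≠ 0; add h_5 = -1620/7*y + 3240/7 to the basis.

The other S-polynomials (S(f_1,f_2), S(f_1,f_4), S(f_2,f_3), S(f_2,f_4), S(f_3,f_4), S(f_1,h_5), S(f_2,h_5), S(f_3,h_5), S(f_4,h_5)) all reduce to 0 modulo the current basis, so we have a Gröbner basis.
Inter-reduce: drop elements whose leading term is divisible by another's, tail-reduce, and make monic.
Reduced Gröbner basis: {x - 1, y - 2}.

Since the basis is lex-ordered, y - 2 is univariate in y. Its roots are {2}. Back-substituting each root into the other basis elements fixes the other coordinates.
  y = 2: the earlier basis element becomes x - 1 = 0, giving x = 1 — point (1, 2).
Substituting each solution back into the original system confirms all equations vanish.

{(1, 2)}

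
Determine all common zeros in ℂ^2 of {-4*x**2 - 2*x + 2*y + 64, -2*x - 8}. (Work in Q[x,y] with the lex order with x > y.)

{(-4, -4)}

Compute a lex Gröbner basis by Buchberger's algorithm.
f_1 = -4*x**2 - 2*x + 2*y + 64, LT = x**2.
f_2 = -2*x - 8, LT = x.

S(f_1,f_2): lcm = x**2. S = -7/2*x - 1/2*y - 16.
  leading term x: subtract (7/4)·f_2 from -7/2*x - 1/2*y - 16 → -1/2*y - 2
  leading term y: no divisor's leading term divides it; move -1/2*y to the remainder.
  leading term 1: no divisor's leading term divides it; move -2 to the remainder.
  remainder -1/2*y - 2 ≠ 0; add h_3 = -1/2*y - 2 to the basis.

The other S-polynomials (S(f_1,h_3), S(f_2,h_3)) all reduce to 0 modulo the current basis, so we have a Gröbner basis.
Inter-reduce: drop elements whose leading term is divisible by another's, tail-reduce, and make monic.
Reduced Gröbner basis: {x + 4, y + 4}.

Elimination: the polynomial y + 4 lies in the elimination ideal for y, so y ∈ {-4}. For each such y, the remaining basis elements (now univariate) give the rest of the solution.
  y = -4: the earlier basis element becomes x + 4 = 0, giving x = -4 — point (-4, -4).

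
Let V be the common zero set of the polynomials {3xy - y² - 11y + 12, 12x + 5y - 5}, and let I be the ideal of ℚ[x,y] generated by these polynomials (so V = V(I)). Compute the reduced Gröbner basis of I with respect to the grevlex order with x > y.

G = {y² + 13/3y - 16/3, x + 5/12y - 5/12}

The reduced Gröbner basis is the canonical form of the ideal for this ordering.

f_1 = 3xy - y² - 11y + 12, LT = xy.
f_2 = 12x + 5y - 5, LT = x.

S(f_1,f_2): lcm = xy. S = -¾y² - 13/4y + 4.
  leading term y²: no divisor's leading term divides it; move -¾y² to the remainder.
  leading term y: no divisor's leading term divides it; move -13/4y to the remainder.
  leading term 1: no divisor's leading term divides it; move 4 to the remainder.
  remainder -¾y² - 13/4y + 4 ≠ 0; add g_3 = -¾y² - 13/4y + 4 to the basis.

The other S-polynomials (S(f_1,g_3), S(f_2,g_3)) all reduce to 0 modulo the current basis, so we have a Gröbner basis.
Inter-reduce: drop elements whose leading term is divisible by another's, tail-reduce, and make monic.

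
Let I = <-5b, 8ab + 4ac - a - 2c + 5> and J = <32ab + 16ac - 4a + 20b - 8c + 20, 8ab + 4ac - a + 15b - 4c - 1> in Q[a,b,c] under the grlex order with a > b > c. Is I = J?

Since reduced Gröbner bases are canonical representatives of ideals under a given ordering, it suffices to compute and compare them.
Buchberger on the first generating set:
f_1 = -5b, LT = b.
f_2 = 8ab + 4ac - a - 2c + 5, LT = ab.

S(f_1,f_2): lcm = ab. S = -\tfrac{1}{2}ac + \tfrac{1}{8}a + \tfrac{1}{4}c - \tfrac{5}{8}.
  leading term ac: no divisor's leading term divides it; move -\tfrac{1}{2}ac to the remainder.
  leading term a: no divisor's leading term divides it; move \tfrac{1}{8}a to the remainder.
  leading term c: no divisor's leading term divides it; move \tfrac{1}{4}c to the remainder.
  leading term 1: no divisor's leading term divides it; move -\tfrac{5}{8} to the remainder.
  remainder -\tfrac{1}{2}ac + \tfrac{1}{8}a + \tfrac{1}{4}c - \tfrac{5}{8} ≠ 0; add g_3 = -\tfrac{1}{2}ac + \tfrac{1}{8}a + \tfrac{1}{4}c - \tfrac{5}{8} to the basis.

The other S-polynomials (S(f_1,g_3), S(f_2,g_3)) all reduce to 0 modulo the current basis, so we have a Gröbner basis.
Inter-reduce: drop elements whose leading term is divisible by another's, tail-reduce, and make monic.
Reduced Gröbner basis: {ac - \tfrac{1}{4}a - \tfrac{1}{2}c + \tfrac{5}{4}, b}.

Buchberger on the second generating set:
h_1 = 32ab + 16ac - 4a + 20b - 8c + 20, LT = ab.
h_2 = 8ab + 4ac - a + 15b - 4c - 1, LT = ab.

S(h_1,h_2): lcm = ab. S = -\tfrac{5}{4}b + \tfrac{1}{4}c + \tfrac{3}{4}.
  leading term b: no divisor's leading term divides it; move -\tfrac{5}{4}b to the remainder.
  leading term c: no divisor's leading term divides it; move \tfrac{1}{4}c to the remainder.
  leading term 1: no divisor's leading term divides it; move \tfrac{3}{4} to the remainder.
  remainder -\tfrac{5}{4}b + \tfrac{1}{4}c + \tfrac{3}{4} ≠ 0; add k_3 = -\tfrac{5}{4}b + \tfrac{1}{4}c + \tfrac{3}{4} to the basis.

S(h_1,k_3): lcm = ab. S = \tfrac{7}{10}ac + \tfrac{19}{40}a + \tfrac{5}{8}b - \tfrac{1}{4}c + \tfrac{5}{8}.
  leading term ac: no divisor's leading term divides it; move \tfrac{7}{10}ac to the remainder.
  leading term a: no divisor's leading term divides it; move \tfrac{19}{40}a to the remainder.
  leading term b: subtract (-\tfrac{1}{2})·k_3 from \tfrac{5}{8}b - \tfrac{1}{4}c + \tfrac{5}{8} → -\tfrac{1}{8}c + 1
  leading term c: no divisor's leading term divides it; move -\tfrac{1}{8}c to the remainder.
  leading term 1: no divisor's leading term divides it; move 1 to the remainder.
  remainder \tfrac{7}{10}ac + \tfrac{19}{40}a - \tfrac{1}{8}c + 1 ≠ 0; add k_4 = \tfrac{7}{10}ac + \tfrac{19}{40}a - \tfrac{1}{8}c + 1 to the basis.

The other S-polynomials (S(h_2,k_3), S(h_1,k_4), S(h_2,k_4), S(k_3,k_4)) all reduce to 0 modulo the current basis, so we have a Gröbner basis.
Inter-reduce: drop elements whose leading term is divisible by another's, tail-reduce, and make monic.
Reduced Gröbner basis: {ac + \tfrac{19}{28}a - \tfrac{5}{28}c + \tfrac{10}{7}, b - \tfrac{1}{5}c - \tfrac{3}{5}}.

These differ, so the ideals are not equal.
The choice of monomial ordering does not affect the verdict — as long as both bases are computed under the same ordering, their equality decides ideal equality.

No, the ideals differ.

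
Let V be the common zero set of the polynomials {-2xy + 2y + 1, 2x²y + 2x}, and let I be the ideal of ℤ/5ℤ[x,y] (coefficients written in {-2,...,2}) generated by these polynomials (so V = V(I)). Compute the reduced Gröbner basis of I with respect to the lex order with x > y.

f_1 = -2xy + 2y + 1, LT = xy.
f_2 = 2x²y + 2x, LT = x²y.

S(f_1,f_2): lcm = x²y. S = -xy + x.
  reduce S modulo (f_1, f_2):
  remainder x - y + 2 ≠ 0; add g_3 = x - y + 2 to the basis.

S(f_1,g_3): lcm = xy. S = y² + 2y + 2.
  reduce S modulo (f_1, f_2, g_3):
  remainder y² + 2y + 2 ≠ 0; add g_4 = y² + 2y + 2 to the basis.

The other S-polynomials (S(f_2,g_3), S(f_1,g_4), S(f_2,g_4), S(g_3,g_4)) all reduce to 0 modulo the current basis, so we have a Gröbner basis.
Inter-reduce: drop elements whose leading term is divisible by another's, tail-reduce, and make monic.

G = {x - y + 2, y² + 2y + 2}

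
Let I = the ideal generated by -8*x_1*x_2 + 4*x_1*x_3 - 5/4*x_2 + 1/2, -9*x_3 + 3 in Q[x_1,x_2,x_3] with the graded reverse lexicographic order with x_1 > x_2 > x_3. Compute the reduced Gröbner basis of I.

f_1 = -8*x_1*x_2 + 4*x_1*x_3 - 5/4*x_2 + 1/2, LT = x_1*x_2.
f_2 = -9*x_3 + 3, LT = x_3.

S(f_1,f_2): leading monomials are coprime, so the S-polynomial reduces to 0 (Buchberger's first criterion).
Every S-polynomial of the final basis reduces to 0, so we have a Gröbner basis.

G = {x_1*x_2 - 1/6*x_1 + 5/32*x_2 - 1/16, x_3 - 1/3}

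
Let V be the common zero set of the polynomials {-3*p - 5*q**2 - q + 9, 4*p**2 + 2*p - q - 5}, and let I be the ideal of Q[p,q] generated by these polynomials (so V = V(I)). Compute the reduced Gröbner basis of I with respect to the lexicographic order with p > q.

G = {p + 5/3*q**2 + 1/3*q - 3, q**4 + 2/5*q**3 - 193/50*q**2 - 87/100*q + 333/100}

The reduced Gröbner basis is the canonical form of the ideal for this ordering.

f_1 = -3*p - 5*q**2 - q + 9, LT = p.
f_2 = 4*p**2 + 2*p - q - 5, LT = p**2.

S(f_1,f_2): lcm = p**2. S = 5/3*p*q**2 + 1/3*p*q - 7/2*p + 1/4*q + 5/4.
  leading term p*q**2: subtract (-5/9*q**2)·f_1 from 5/3*p*q**2 + 1/3*p*q - 7/2*p + 1/4*q + 5/4 → 1/3*p*q - 7/2*p - 25/9*q**4 - 5/9*q**3 + 5*q**2 + 1/4*q + 5/4
  leading term p*q: subtract (-1/9*q)·f_1 from 1/3*p*q - 7/2*p - 25/9*q**4 - 5/9*q**3 + 5*q**2 + 1/4*q + 5/4 → -7/2*p - 25/9*q**4 - 10/9*q**3 + 44/9*q**2 + 5/4*q + 5/4
  leading term p: subtract (7/6)·f_1 from -7/2*p - 25/9*q**4 - 10/9*q**3 + 44/9*q**2 + 5/4*q + 5/4 → -25/9*q**4 - 10/9*q**3 + 193/18*q**2 + 29/12*q - 37/4
  leading term q**4: no divisor's leading term divides it; move -25/9*q**4 to the remainder.
  leading term q**3: no divisor's leading term divides it; move -10/9*q**3 to the remainder.
  leading term q**2: no divisor's leading term divides it; move 193/18*q**2 to the remainder.
  leading term q: no divisor's leading term divides it; move 29/12*q to the remainder.
  leading term 1: no divisor's leading term divides it; move -37/4 to the remainder.
  remainder -25/9*q**4 - 10/9*q**3 + 193/18*q**2 + 29/12*q - 37/4 ≠ 0; add g_3 = -25/9*q**4 - 10/9*q**3 + 193/18*q**2 + 29/12*q - 37/4 to the basis.

The other S-polynomials (S(f_1,g_3), S(f_2,g_3)) all reduce to 0 modulo the current basis, so we have a Gröbner basis.
Inter-reduce: drop elements whose leading term is divisible by another's, tail-reduce, and make monic.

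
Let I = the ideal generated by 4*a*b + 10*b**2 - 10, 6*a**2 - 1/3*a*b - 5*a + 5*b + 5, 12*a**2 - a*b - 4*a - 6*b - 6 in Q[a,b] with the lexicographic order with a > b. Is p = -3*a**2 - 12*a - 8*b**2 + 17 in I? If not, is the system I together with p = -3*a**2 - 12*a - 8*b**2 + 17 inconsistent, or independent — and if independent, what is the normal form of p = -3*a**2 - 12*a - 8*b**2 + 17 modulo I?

Adjoining -3*a**2 - 12*a - 8*b**2 + 17 makes the ideal the whole ring: the system is inconsistent.

First compute the reduced Gröbner basis of I by Buchberger's algorithm.
f_1 = 4*a*b + 10*b**2 - 10, LT = a*b.
f_2 = 6*a**2 - 1/3*a*b - 5*a + 5*b + 5, LT = a**2.
f_3 = 12*a**2 - a*b - 4*a - 6*b - 6, LT = a**2.

S(f_1,f_2): lcm = a**2*b. S = 23/9*a*b**2 + 5/6*a*b - 5/2*a - 5/6*b**2 - 5/6*b.
  leading term a*b**2: subtract (23/36*b)·f_1 from 23/9*a*b**2 + 5/6*a*b - 5/2*a - 5/6*b**2 - 5/6*b → 5/6*a*b - 5/2*a - 115/18*b**3 - 5/6*b**2 + 50/9*b
  leading term a*b: subtract (5/24)·f_1 from 5/6*a*b - 5/2*a - 115/18*b**3 - 5/6*b**2 + 50/9*b → -5/2*a - 115/18*b**3 - 35/12*b**2 + 50/9*b + 25/12
  leading term a: no divisor's leading term divides it; move -5/2*a to the remainder.
  leading term b**3: no divisor's leading term divides it; move -115/18*b**3 to the remainder.
  leading term b**2: no divisor's leading term divides it; move -35/12*b**2 to the remainder.
  leading term b: no divisor's leading term divides it; move 50/9*b to the remainder.
  leading term 1: no divisor's leading term divides it; move 25/12 to the remainder.
  remainder -5/2*a - 115/18*b**3 - 35/12*b**2 + 50/9*b + 25/12 ≠ 0; add h_4 = -5/2*a - 115/18*b**3 - 35/12*b**2 + 50/9*b + 25/12 to the basis.

S(f_1,f_3): lcm = a**2*b. S = 31/12*a*b**2 + 1/3*a*b - 5/2*a + 1/2*b**2 + 1/2*b.
  leading term a*b**2: subtract (31/48*b)·f_1 from 31/12*a*b**2 + 1/3*a*b - 5/2*a + 1/2*b**2 + 1/2*b → 1/3*a*b - 5/2*a - 155/24*b**3 + 1/2*b**2 + 167/24*b
  leading term a*b: subtract (1/12)·f_1 from 1/3*a*b - 5/2*a - 155/24*b**3 + 1/2*b**2 + 167/24*b → -5/2*a - 155/24*b**3 - 1/3*b**2 + 167/24*b + 5/6
  leading term a: subtract (1)·h_4 from -5/2*a - 155/24*b**3 - 1/3*b**2 + 167/24*b + 5/6 → -5/72*b**3 + 31/12*b**2 + 101/72*b - 5/4
  leading term b**3: no divisor's leading term divides it; move -5/72*b**3 to the remainder.
  leading term b**2: no divisor's leading term divides it; move 31/12*b**2 to the remainder.
  leading term b: no divisor's leading term divides it; move 101/72*b to the remainder.
  leading term 1: no divisor's leading term divides it; move -5/4 to the remainder.
  remainder -5/72*b**3 + 31/12*b**2 + 101/72*b - 5/4 ≠ 0; add h_5 = -5/72*b**3 + 31/12*b**2 + 101/72*b - 5/4 to the basis.

S(f_2,f_3): lcm = a**2. S = 1/36*a*b - 1/2*a + 4/3*b + 4/3.
  leading term a*b: subtract (1/144)·f_1 from 1/36*a*b - 1/2*a + 4/3*b + 4/3 → -1/2*a - 5/72*b**2 + 4/3*b + 101/72
  leading term a: subtract (1/5)·h_4 from -1/2*a - 5/72*b**2 + 4/3*b + 101/72 → 23/18*b**3 + 37/72*b**2 + 2/9*b + 71/72
  leading term b**3: subtract (-92/5)·h_5 from 23/18*b**3 + 37/72*b**2 + 2/9*b + 71/72 → 17297/360*b**2 + 781/30*b - 1585/72
  leading term b**2: no divisor's leading term divides it; move 17297/360*b**2 to the remainder.
  leading term b: no divisor's leading term divides it; move 781/30*b to the remainder.
  leading term 1: no divisor's leading term divides it; move -1585/72 to the remainder.
  remainder 17297/360*b**2 + 781/30*b - 1585/72 ≠ 0; add h_6 = 17297/360*b**2 + 781/30*b - 1585/72 to the basis.

S(f_1,h_4): lcm = a*b. S = -23/9*b**4 - 7/6*b**3 + 85/18*b**2 + 5/6*b - 5/2.
  leading term b**4: subtract (184/5*b)·h_5 from -23/9*b**4 - 7/6*b**3 + 85/18*b**2 + 5/6*b - 5/2 → -2887/30*b**3 - 469/10*b**2 + 281/6*b - 5/2
  leading term b**3: subtract (34644/25)·h_5 from -2887/30*b**3 - 469/10*b**2 + 281/6*b - 5/2 → -181339/50*b**2 - 47427/25*b + 17297/10
  leading term b**2: subtract (-6528204/86485)·h_6 from -181339/50*b**2 - 47427/25*b + 17297/10 → 5881947/86485*b + 5881947/86485
  leading term b: no divisor's leading term divides it; move 5881947/86485*b to the remainder.
  leading term 1: no divisor's leading term divides it; move 5881947/86485 to the remainder.
  remainder 5881947/86485*b + 5881947/86485 ≠ 0; add h_7 = 5881947/86485*b + 5881947/86485 to the basis.

The other S-polynomials (S(f_2,h_4), S(f_3,h_4), S(f_1,h_5), S(f_2,h_5), S(f_3,h_5), S(h_4,h_5), S(f_1,h_6), S(f_2,h_6), S(f_3,h_6), S(h_4,h_6), S(h_5,h_6), S(f_1,h_7), S(f_2,h_7), S(f_3,h_7), S(h_4,h_7), S(h_5,h_7), S(h_6,h_7)) all reduce to 0 modulo the current basis, so we have a Gröbner basis.
Inter-reduce: drop elements whose leading term is divisible by another's, tail-reduce, and make monic.
Reduced Gröbner basis: {a, b + 1}.
Label its elements g_1 = a, g_2 = b + 1.

Reduce p = -3*a**2 - 12*a - 8*b**2 + 17 modulo G:
  leading term a**2: subtract (-3*a)·g_1 from -3*a**2 - 12*a - 8*b**2 + 17 → -12*a - 8*b**2 + 17
  leading term a: subtract (-12)·g_1 from -12*a - 8*b**2 + 17 → -8*b**2 + 17
  leading term b**2: subtract (-8*b)·g_2 from -8*b**2 + 17 → 8*b + 17
  leading term b: subtract (8)·g_2 from 8*b + 17 → 9
  leading term 1: no divisor's leading term divides it; move 9 to the remainder.
  normal form = 9.
The normal form is nonzero, so p ∉ I. Since p minus its normal form lies in I, I + (p) = I + (r) where r = 9; decide whether this ideal is the whole ring.
Here r = 9 is a nonzero constant, hence a unit: 1 ∈ I + (p), the Gröbner basis of I + (p) is {1}, and the enlarged system has no common solution — adjoining p is inconsistent.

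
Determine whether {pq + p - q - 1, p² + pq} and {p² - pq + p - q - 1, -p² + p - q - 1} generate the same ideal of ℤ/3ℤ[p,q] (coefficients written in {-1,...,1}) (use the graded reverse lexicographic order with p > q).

Yes, the ideals are equal.

For a fixed monomial order, each ideal has a unique reduced Gröbner basis; comparing bases decides equality.
Buchberger on the first generating set:
f_1 = pq + p - q - 1, LT = pq.
f_2 = p² + pq, LT = p².

S(f_1,f_2): lcm = p²q. S = -pq² + p² - pq - p.
  leading term pq²: subtract (-q)·f_1 from -pq² + p² - pq - p → p² - q² - p - q
  leading term p²: subtract (1)·f_2 from p² - q² - p - q → -pq - q² - p - q
  leading term pq: subtract (-1)·f_1 from -pq - q² - p - q → -q² + q - 1
  leading term q²: no divisor's leading term divides it; move -q² to the remainder.
  leading term q: no divisor's leading term divides it; move q to the remainder.
  leading term 1: no divisor's leading term divides it; move -1 to the remainder.
  remainder -q² + q - 1 ≠ 0; add g_3 = -q² + q - 1 to the basis.

S(f_1,g_3): lcm = pq². S = -pq - q² - p - q.
  leading term pq: subtract (-1)·f_1 from -pq - q² - p - q → -q² + q - 1
  leading term q²: subtract (1)·g_3 from -q² + q - 1 → 0
  remainder 0.

S(f_2,g_3): leading monomials are coprime, so the S-polynomial reduces to 0 (Buchberger's first criterion).
Every S-polynomial of the final basis reduces to 0, so we have a Gröbner basis.
Inter-reduce: drop elements whose leading term is divisible by another's, tail-reduce, and make monic.
Reduced Gröbner basis: {p² - p + q + 1, pq + p - q - 1, q² - q + 1}.

Buchberger on the second generating set:
h_1 = p² - pq + p - q - 1, LT = p².
h_2 = -p² + p - q - 1, LT = p².

S(h_1,h_2): lcm = p². S = -pq - p + q + 1.
  leading term pq: no divisor's leading term divides it; move -pq to the remainder.
  leading term p: no divisor's leading term divides it; move -p to the remainder.
  leading term q: no divisor's leading term divides it; move q to the remainder.
  leading term 1: no divisor's leading term divides it; move 1 to the remainder.
  remainder -pq - p + q + 1 ≠ 0; add k_3 = -pq - p + q + 1 to the basis.

S(h_1,k_3): lcm = p²q. S = -pq² - p² - pq - q² + p - q.
  leading term pq²: subtract (q)·k_3 from -pq² - p² - pq - q² + p - q → -p² + q² + p + q
  leading term p²: subtract (-1)·h_1 from -p² + q² + p + q → -pq + q² - p - 1
  leading term pq: subtract (1)·k_3 from -pq + q² - p - 1 → q² - q + 1
  leading term q²: no divisor's leading term divides it; move q² to the remainder.
  leading term q: no divisor's leading term divides it; move -q to the remainder.
  leading term 1: no divisor's leading term divides it; move 1 to the remainder.
  remainder q² - q + 1 ≠ 0; add k_4 = q² - q + 1 to the basis.

S(h_2,k_3): lcm = p²q. S = -p² + q² + p + q.
  leading term p²: subtract (-1)·h_1 from -p² + q² + p + q → -pq + q² - p - 1
  leading term pq: subtract (1)·k_3 from -pq + q² - p - 1 → q² - q + 1
  leading term q²: subtract (1)·k_4 from q² - q + 1 → 0
  remainder 0.

S(h_1,k_4): leading monomials are coprime, so the S-polynomial reduces to 0 (Buchberger's first criterion).
S(h_2,k_4): leading monomials are coprime, so the S-polynomial reduces to 0 (Buchberger's first criterion).
S(k_3,k_4): lcm = pq². S = -pq - q² - p - q.
  leading term pq: subtract (1)·k_3 from -pq - q² - p - q → -q² + q - 1
  leading term q²: subtract (-1)·k_4 from -q² + q - 1 → 0
  remainder 0.

Every S-polynomial of the final basis reduces to 0, so we have a Gröbner basis.
Inter-reduce: drop elements whose leading term is divisible by another's, tail-reduce, and make monic.
Reduced Gröbner basis: {p² - p + q + 1, pq + p - q - 1, q² - q + 1}.

Same reduced basis, so the two generating sets span the same ideal.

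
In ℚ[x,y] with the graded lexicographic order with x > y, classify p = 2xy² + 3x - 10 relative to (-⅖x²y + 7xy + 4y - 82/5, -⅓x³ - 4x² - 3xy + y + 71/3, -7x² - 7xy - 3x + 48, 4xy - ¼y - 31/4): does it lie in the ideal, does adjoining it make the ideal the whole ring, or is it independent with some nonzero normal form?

First compute the reduced Gröbner basis of I by Buchberger's algorithm.
f_1 = -⅖x²y + 7xy + 4y - 82/5, LT = x²y.
f_2 = -⅓x³ - 4x² - 3xy + y + 71/3, LT = x³.
f_3 = -7x² - 7xy - 3x + 48, LT = x².
f_4 = 4xy - ¼y - 31/4, LT = xy.

S(f_1,f_2): lcm = x³y. S = -59/2x²y - 9xy² - 10xy + 3y² + 41x + 71y.
  leading term x²y: subtract (295/4)·f_1 from -59/2x²y - 9xy² - 10xy + 3y² + 41x + 71y → -9xy² - 2105/4xy + 3y² + 41x - 224y + 2419/2
  leading term xy²: subtract (-9/4y)·f_4 from -9xy² - 2105/4xy + 3y² + 41x - 224y + 2419/2 → -2105/4xy + 39/16y² + 41x - 3863/16y + 2419/2
  leading term xy: subtract (-2105/16)·f_4 from -2105/4xy + 39/16y² + 41x - 3863/16y + 2419/2 → 39/16y² + 41x - 17557/64y + 12153/64
  leading term y²: no divisor's leading term divides it; move 39/16y² to the remainder.
  leading term x: no divisor's leading term divides it; move 41x to the remainder.
  leading term y: no divisor's leading term divides it; move -17557/64y to the remainder.
  leading term 1: no divisor's leading term divides it; move 12153/64 to the remainder.
  remainder 39/16y² + 41x - 17557/64y + 12153/64 ≠ 0; add h_5 = 39/16y² + 41x - 17557/64y + 12153/64 to the basis.

S(f_1,f_3): lcm = x²y. S = -xy² - 251/14xy - 22/7y + 41.
  leading term xy²: subtract (-¼y)·f_4 from -xy² - 251/14xy - 22/7y + 41 → -251/14xy - 1/16y² - 569/112y + 41
  leading term xy: subtract (-251/56)·f_4 from -251/14xy - 1/16y² - 569/112y + 41 → -1/16y² - 1389/224y + 1403/224
  leading term y²: subtract (-1/39)·h_5 from -1/16y² - 1389/224y + 1403/224 → 41/39x - 231241/17472y + 64835/5824
  leading term x: no divisor's leading term divides it; move 41/39x to the remainder.
  leading term y: no divisor's leading term divides it; move -231241/17472y to the remainder.
  leading term 1: no divisor's leading term divides it; move 64835/5824 to the remainder.
  remainder 41/39x - 231241/17472y + 64835/5824 ≠ 0; add h_6 = 41/39x - 231241/17472y + 64835/5824 to the basis.

S(f_1,f_4): lcm = x²y. S = -279/16xy + 31/16x - 10y + 41.
  leading term xy: subtract (-279/64)·f_4 from -279/16xy + 31/16x - 10y + 41 → 31/16x - 2839/256y + 1847/256
  leading term x: subtract (1209/656)·h_6 from 31/16x - 2839/256y + 1847/256 → 3909299/293888y - 3909299/293888
  leading term y: no divisor's leading term divides it; move 3909299/293888y to the remainder.
  leading term 1: no divisor's leading term divides it; move -3909299/293888 to the remainder.
  remainder 3909299/293888y - 3909299/293888 ≠ 0; add h_7 = 3909299/293888y - 3909299/293888 to the basis.

The other S-polynomials (S(f_2,f_3), S(f_2,f_4), S(f_3,f_4), S(f_1,h_5), S(f_2,h_5), S(f_3,h_5), S(f_4,h_5), S(f_1,h_6), S(f_2,h_6), S(f_3,h_6), S(f_4,h_6), S(h_5,h_6), S(f_1,h_7), S(f_2,h_7), S(f_3,h_7), S(f_4,h_7), S(h_5,h_7), S(h_6,h_7)) all reduce to 0 modulo the current basis, so we have a Gröbner basis.
Inter-reduce: drop elements whose leading term is divisible by another's, tail-reduce, and make monic.
Reduced Gröbner basis: {x - 2, y - 1}.
Label its elements g_1 = x - 2, g_2 = y - 1.

Reduce p = 2xy² + 3x - 10 modulo G:
  leading term xy²: subtract (2y²)·g_1 from 2xy² + 3x - 10 → 4y² + 3x - 10
  leading term y²: subtract (4y)·g_2 from 4y² + 3x - 10 → 3x + 4y - 10
  leading term x: subtract (3)·g_1 from 3x + 4y - 10 → 4y - 4
  leading term y: subtract (4)·g_2 from 4y - 4 → 0
  normal form = 0.
Since the normal form is 0, p ∈ I.

2xy² + 3x - 10 lies in I (it reduces to 0).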